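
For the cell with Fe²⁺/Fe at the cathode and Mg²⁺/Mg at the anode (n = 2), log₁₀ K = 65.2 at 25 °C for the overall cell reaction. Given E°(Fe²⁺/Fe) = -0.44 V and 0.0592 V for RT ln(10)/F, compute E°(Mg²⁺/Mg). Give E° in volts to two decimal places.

-2.37 V

E°cell = (0.0592/n)·log K = (0.0592/2)(65.2) = +1.930 V.
Since Fe²⁺/Fe is the cathode and Mg²⁺/Mg the anode, E°cell = E°(Fe²⁺/Fe) − E°(Mg²⁺/Mg).
So E°(Mg²⁺/Mg) = E°(Fe²⁺/Fe) − E°cell = (-0.44) − (+1.930) = -2.37 V.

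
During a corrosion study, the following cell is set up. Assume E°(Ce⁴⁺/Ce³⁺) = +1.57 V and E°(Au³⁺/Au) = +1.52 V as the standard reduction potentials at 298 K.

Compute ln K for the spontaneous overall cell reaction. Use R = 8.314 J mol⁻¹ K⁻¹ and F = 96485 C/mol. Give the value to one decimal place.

Cathode: Ce⁴⁺/Ce³⁺; anode: Au³⁺/Au. E°cell = (+1.57) − (+1.52) = +0.05 V, with n = 3.
ΔG° = −nFE° = −RT ln K, so ln K = nFE°/(RT) = (3)(96485)(+0.05) / ((8.314)(298)) = 5.842.

5.8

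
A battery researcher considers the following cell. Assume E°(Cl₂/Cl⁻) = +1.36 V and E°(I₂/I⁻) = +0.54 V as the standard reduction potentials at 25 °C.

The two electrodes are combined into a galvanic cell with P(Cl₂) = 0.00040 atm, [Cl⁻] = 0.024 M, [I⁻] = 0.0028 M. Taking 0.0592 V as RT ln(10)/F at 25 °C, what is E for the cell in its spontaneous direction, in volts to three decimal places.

Cl₂/Cl⁻ is the cathode (higher E°), I₂/I⁻ the anode: E°cell = +1.36 − (+0.54) = +0.82 V, n = 2.
Overall: Cl₂(g) + 2 I⁻(aq) → 2 Cl⁻(aq) + I₂(s)
Q = [Cl⁻]^2 / (P(Cl₂)·[I⁻]^2); log Q = 5.264.
E = E° − (0.0592/n) log Q = +0.82 − (0.0592/2)(5.264) = +0.664 V.

+0.664 V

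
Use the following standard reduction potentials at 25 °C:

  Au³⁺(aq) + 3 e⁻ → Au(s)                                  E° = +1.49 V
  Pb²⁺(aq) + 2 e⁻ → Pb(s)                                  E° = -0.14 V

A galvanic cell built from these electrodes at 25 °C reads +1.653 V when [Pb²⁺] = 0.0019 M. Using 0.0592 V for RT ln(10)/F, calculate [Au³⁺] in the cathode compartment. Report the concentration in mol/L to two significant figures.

Au³⁺/Au is the cathode, Pb²⁺/Pb the anode: E°cell = +1.63 V, n = 6.
Overall reaction: 2 Au³⁺(aq) + 3 Pb(s) → 2 Au(s) + 3 Pb²⁺(aq); Q = [Pb²⁺]^3/[Au³⁺]^2.
From E = E° − (0.0592/n) log Q: log Q = (E° − E)·n/0.0592 = (+1.63 − (+1.653))·6/0.0592 = -2.3311.
So 2·log[Au³⁺] = 3·log(0.0019) − log Q = -8.1637 − (-2.3311) = -5.8326; log[Au³⁺] = -5.8326 / 2 = -2.9163; [Au³⁺] = 10^(-2.9163) ≈ 0.0012 M.

0.0012 M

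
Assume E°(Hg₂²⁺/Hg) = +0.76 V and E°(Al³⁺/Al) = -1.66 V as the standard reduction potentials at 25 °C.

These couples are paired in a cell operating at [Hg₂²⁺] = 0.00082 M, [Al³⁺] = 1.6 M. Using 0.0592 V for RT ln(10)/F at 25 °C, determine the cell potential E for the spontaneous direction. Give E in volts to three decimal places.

Hg₂²⁺/Hg is the cathode (higher E°), Al³⁺/Al the anode: E°cell = +0.76 − (-1.66) = +2.42 V, n = 6.
Overall: 3 Hg₂²⁺(aq) + 2 Al(s) → 6 Hg(l) + 2 Al³⁺(aq)
Q = [Al³⁺]^2 / ([Hg₂²⁺]^3); log Q = 9.667.
E = E° − (0.0592/n) log Q = +2.42 − (0.0592/6)(9.667) = +2.325 V.

+2.325 V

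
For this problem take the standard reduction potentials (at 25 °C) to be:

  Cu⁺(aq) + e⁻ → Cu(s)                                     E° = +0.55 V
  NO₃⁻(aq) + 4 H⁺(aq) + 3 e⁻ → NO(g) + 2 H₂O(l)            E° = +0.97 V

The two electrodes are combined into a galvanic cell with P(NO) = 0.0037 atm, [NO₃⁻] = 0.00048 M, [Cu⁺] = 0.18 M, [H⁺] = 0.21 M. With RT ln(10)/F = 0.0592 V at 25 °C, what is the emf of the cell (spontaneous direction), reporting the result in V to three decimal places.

+0.393 V

NO₃⁻/NO is the cathode (higher E°), Cu⁺/Cu the anode: E°cell = +0.97 − (+0.55) = +0.42 V, n = 3.
Overall: NO₃⁻(aq) + 4 H⁺(aq) + 3 Cu(s) → NO(g) + 2 H₂O(l) + 3 Cu⁺(aq)
Q = P(NO)·[Cu⁺]^3 / ([NO₃⁻]·[H⁺]^4); log Q = 1.364.
E = E° − (0.0592/n) log Q = +0.42 − (0.0592/3)(1.364) = +0.393 V.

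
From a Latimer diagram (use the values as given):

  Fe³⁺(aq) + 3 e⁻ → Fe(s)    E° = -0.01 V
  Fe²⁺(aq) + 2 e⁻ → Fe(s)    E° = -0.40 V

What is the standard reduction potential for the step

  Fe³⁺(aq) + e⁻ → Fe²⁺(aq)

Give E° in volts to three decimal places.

Sequential free energies add, so n₃E°₃ = n₁E°₁ + n₂E°₂.
With n₃ = 3, and the known step contributing 2×(-0.40) V, the unknown satisfies 1·E° = 3×(-0.01) − 2×(-0.40) = +0.770.
E° = +0.770 / 1 = +0.770 V.

+0.770 V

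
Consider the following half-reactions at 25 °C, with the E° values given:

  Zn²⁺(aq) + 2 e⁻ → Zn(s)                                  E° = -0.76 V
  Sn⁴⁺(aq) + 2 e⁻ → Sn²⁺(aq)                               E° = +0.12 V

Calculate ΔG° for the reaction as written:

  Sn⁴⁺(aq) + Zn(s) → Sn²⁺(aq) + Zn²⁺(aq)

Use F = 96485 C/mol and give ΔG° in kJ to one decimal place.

-169.8 kJ

As written, Sn⁴⁺/Sn²⁺ is reduced (cathode) and Zn²⁺/Zn is oxidised (anode), so E°cell = (+0.12) − (-0.76) = +0.88 V.
Balancing electrons gives n = 2.
ΔG° = −nFE° = −(2)(96485)(+0.88) = -169,814 J = -169.8 kJ.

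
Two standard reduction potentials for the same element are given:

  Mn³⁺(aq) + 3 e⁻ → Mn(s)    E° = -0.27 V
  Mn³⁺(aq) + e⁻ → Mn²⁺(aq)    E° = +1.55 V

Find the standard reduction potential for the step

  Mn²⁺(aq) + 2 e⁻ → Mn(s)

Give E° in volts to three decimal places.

-1.180 V

Sequential free energies add, so n₃E°₃ = n₁E°₁ + n₂E°₂.
With n₃ = 3, and the known step contributing 1×(+1.55) V, the unknown satisfies 2·E° = 3×(-0.27) − 1×(+1.55) = -2.360.
E° = -2.360 / 2 = -1.180 V.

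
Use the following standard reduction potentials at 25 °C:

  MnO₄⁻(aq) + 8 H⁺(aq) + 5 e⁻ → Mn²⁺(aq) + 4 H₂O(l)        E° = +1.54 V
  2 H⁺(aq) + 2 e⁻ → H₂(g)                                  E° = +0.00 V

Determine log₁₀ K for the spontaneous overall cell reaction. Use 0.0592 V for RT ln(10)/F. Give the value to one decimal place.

260.1

Cathode: MnO₄⁻/Mn²⁺; anode: H⁺/H₂. E°cell = +1.54 V, n = 10.
log K = nE°cell / 0.0592 = (10)(+1.54) / 0.0592 = 260.1.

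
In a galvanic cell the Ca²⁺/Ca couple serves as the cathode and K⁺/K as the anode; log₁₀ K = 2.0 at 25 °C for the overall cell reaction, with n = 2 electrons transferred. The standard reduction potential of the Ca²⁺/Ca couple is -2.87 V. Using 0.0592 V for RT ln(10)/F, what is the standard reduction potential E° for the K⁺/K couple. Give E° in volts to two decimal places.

-2.93 V

E°cell = (0.0592/n)·log K = (0.0592/2)(2.0) = +0.059 V.
Since Ca²⁺/Ca is the cathode and K⁺/K the anode, E°cell = E°(Ca²⁺/Ca) − E°(K⁺/K).
So E°(K⁺/K) = E°(Ca²⁺/Ca) − E°cell = (-2.87) − (+0.059) = -2.93 V.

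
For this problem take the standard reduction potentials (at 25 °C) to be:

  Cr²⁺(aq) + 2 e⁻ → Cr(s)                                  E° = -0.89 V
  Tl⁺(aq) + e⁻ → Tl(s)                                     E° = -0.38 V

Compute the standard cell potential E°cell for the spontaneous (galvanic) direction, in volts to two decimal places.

The Tl⁺/Tl couple has the higher reduction potential, so it is the cathode; Cr²⁺/Cr is oxidised at the anode.
E°cell = E°(cathode) − E°(anode) = (-0.38) − (-0.89) = +0.51 V.

+0.51 V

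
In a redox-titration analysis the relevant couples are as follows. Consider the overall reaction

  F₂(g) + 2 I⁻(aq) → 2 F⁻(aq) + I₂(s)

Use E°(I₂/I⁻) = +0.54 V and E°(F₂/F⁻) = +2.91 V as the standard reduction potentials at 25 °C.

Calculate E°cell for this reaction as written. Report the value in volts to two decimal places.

The F₂/F⁻ couple has the higher reduction potential, so it is the cathode; I₂/I⁻ is oxidised at the anode.
E°cell = E°(cathode) − E°(anode) = (+2.91) − (+0.54) = +2.37 V.
Since E°cell > 0, the reaction is spontaneous under standard conditions.

+2.37 V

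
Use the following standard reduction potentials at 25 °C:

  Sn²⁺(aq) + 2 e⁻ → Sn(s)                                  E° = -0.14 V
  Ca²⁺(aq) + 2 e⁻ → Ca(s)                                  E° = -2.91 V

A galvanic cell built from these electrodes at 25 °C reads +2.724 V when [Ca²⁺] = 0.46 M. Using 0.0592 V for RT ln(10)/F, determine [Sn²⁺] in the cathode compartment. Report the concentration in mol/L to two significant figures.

0.013 M

Sn²⁺/Sn is the cathode, Ca²⁺/Ca the anode: E°cell = +2.77 V, n = 2.
Overall reaction: Sn²⁺(aq) + Ca(s) → Sn(s) + Ca²⁺(aq); Q = [Ca²⁺]^1/[Sn²⁺]^1.
From E = E° − (0.0592/n) log Q: log Q = (E° − E)·n/0.0592 = (+2.77 − (+2.724))·2/0.0592 = 1.5541.
So 1·log[Sn²⁺] = 1·log(0.46) − log Q = -0.3372 − (1.5541) = -1.8913; [Sn²⁺] = 10^(-1.8913) ≈ 0.013 M.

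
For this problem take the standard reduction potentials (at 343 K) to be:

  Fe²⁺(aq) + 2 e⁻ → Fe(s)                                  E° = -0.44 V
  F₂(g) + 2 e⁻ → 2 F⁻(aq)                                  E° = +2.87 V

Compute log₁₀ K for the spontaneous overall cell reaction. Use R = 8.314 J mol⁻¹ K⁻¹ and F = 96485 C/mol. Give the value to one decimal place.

97.3

Cathode: F₂/F⁻; anode: Fe²⁺/Fe. E°cell = (+2.87) − (-0.44) = +3.31 V, with n = 2.
ΔG° = −nFE° = −RT ln K, so ln K = nFE°/(RT) = (2)(96485)(+3.31) / ((8.314)(343)) = 223.982.
log₁₀ K = 223.982 / ln 10 = 97.3.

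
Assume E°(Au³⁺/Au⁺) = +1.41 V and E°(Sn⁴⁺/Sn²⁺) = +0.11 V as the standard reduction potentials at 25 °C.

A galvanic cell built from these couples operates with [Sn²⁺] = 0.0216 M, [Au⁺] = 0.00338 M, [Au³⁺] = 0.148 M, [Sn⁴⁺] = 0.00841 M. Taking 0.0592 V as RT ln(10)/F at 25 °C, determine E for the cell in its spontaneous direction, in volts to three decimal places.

+1.361 V

Au³⁺/Au⁺ is the cathode (higher E°), Sn⁴⁺/Sn²⁺ the anode: E°cell = +1.41 − (+0.11) = +1.30 V, n = 2.
Overall: Au³⁺(aq) + Sn²⁺(aq) → Au⁺(aq) + Sn⁴⁺(aq)
Q = [Au⁺]·[Sn⁴⁺] / ([Au³⁺]·[Sn²⁺]); log Q = -2.051.
E = E° − (0.0592/n) log Q = +1.30 − (0.0592/2)(-2.051) = +1.361 V.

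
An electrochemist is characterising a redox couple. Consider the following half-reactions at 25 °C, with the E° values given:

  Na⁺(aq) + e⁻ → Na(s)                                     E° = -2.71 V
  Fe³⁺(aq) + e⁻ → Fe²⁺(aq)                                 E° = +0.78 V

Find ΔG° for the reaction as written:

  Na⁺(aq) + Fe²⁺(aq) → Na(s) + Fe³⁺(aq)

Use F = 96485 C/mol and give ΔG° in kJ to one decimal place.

+336.7 kJ

As written, Na⁺/Na is reduced (cathode) and Fe³⁺/Fe²⁺ is oxidised (anode), so E°cell = (-2.71) − (+0.78) = -3.49 V.
Balancing electrons gives n = 1.
ΔG° = −nFE° = −(1)(96485)(-3.49) = 336,733 J = +336.7 kJ.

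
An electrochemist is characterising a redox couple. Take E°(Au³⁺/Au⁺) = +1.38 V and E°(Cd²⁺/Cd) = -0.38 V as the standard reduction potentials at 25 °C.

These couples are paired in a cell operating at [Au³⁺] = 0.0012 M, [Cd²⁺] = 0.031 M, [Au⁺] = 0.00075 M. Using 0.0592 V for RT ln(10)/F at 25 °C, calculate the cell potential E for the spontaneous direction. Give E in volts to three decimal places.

+1.811 V

Au³⁺/Au⁺ is the cathode (higher E°), Cd²⁺/Cd the anode: E°cell = +1.38 − (-0.38) = +1.76 V, n = 2.
Overall: Au³⁺(aq) + Cd(s) → Au⁺(aq) + Cd²⁺(aq)
Q = [Au⁺]·[Cd²⁺] / ([Au³⁺]); log Q = -1.713.
E = E° − (0.0592/n) log Q = +1.76 − (0.0592/2)(-1.713) = +1.811 V.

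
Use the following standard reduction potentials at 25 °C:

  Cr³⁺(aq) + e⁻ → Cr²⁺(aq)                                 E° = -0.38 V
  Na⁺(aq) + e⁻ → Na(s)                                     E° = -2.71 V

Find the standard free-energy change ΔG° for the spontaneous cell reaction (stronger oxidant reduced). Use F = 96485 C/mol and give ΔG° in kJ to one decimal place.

-224.8 kJ

Cr³⁺/Cr²⁺ (E° = -0.38 V) is the cathode; Na⁺/Na (E° = -2.71 V) is the anode, so E°cell = +2.33 V.
Balancing electrons gives n = 1 (lcm of 1 and 1).
ΔG° = −nFE° = −(1)(96485)(+2.33) = -224,810 J = -224.8 kJ.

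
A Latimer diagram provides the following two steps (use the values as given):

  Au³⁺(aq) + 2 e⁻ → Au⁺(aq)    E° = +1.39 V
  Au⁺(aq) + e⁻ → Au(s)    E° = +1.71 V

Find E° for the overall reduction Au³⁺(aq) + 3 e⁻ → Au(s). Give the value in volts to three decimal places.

+1.497 V

Adding the free-energy changes (−nFE°) of the two steps gives −n₃FE°₃ = −n₁FE°₁ − n₂FE°₂.
E°₃ = (2×+1.39 + 1×+1.71) / 3 = (+4.490) / 3 = +1.497 V.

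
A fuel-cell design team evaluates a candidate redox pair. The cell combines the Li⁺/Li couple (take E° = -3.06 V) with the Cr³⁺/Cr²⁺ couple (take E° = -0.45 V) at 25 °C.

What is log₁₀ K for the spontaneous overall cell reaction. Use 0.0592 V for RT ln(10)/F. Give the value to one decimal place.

44.1

Cathode: Cr³⁺/Cr²⁺; anode: Li⁺/Li. E°cell = +2.61 V, n = 1.
log K = nE°cell / 0.0592 = (1)(+2.61) / 0.0592 = 44.1.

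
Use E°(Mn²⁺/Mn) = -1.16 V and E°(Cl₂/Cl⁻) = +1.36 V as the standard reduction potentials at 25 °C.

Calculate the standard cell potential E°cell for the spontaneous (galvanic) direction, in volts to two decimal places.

The Cl₂/Cl⁻ couple has the higher reduction potential, so it is the cathode; Mn²⁺/Mn is oxidised at the anode.
E°cell = E°(cathode) − E°(anode) = (+1.36) − (-1.16) = +2.52 V.

+2.52 V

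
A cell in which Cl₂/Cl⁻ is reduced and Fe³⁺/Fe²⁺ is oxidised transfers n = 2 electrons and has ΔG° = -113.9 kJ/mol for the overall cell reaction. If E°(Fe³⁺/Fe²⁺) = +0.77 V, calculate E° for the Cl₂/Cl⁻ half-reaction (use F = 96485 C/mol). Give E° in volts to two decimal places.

+1.36 V

E°cell = −ΔG°/(nF) = −(-113.9×10³)/((2)(96485)) = +0.590 V.
Since Cl₂/Cl⁻ is the cathode and Fe³⁺/Fe²⁺ the anode, E°cell = E°(Cl₂/Cl⁻) − E°(Fe³⁺/Fe²⁺).
So E°(Cl₂/Cl⁻) = E°cell + E°(Fe³⁺/Fe²⁺) = +0.590 + (+0.77) = +1.36 V.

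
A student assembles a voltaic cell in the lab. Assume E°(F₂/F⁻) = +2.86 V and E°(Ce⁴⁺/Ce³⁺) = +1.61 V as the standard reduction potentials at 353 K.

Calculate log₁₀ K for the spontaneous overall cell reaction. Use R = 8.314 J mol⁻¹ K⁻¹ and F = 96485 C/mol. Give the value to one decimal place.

35.7

Cathode: F₂/F⁻; anode: Ce⁴⁺/Ce³⁺. E°cell = (+2.86) − (+1.61) = +1.25 V, with n = 2.
ΔG° = −nFE° = −RT ln K, so ln K = nFE°/(RT) = (2)(96485)(+1.25) / ((8.314)(353)) = 82.189.
log₁₀ K = 82.189 / ln 10 = 35.7.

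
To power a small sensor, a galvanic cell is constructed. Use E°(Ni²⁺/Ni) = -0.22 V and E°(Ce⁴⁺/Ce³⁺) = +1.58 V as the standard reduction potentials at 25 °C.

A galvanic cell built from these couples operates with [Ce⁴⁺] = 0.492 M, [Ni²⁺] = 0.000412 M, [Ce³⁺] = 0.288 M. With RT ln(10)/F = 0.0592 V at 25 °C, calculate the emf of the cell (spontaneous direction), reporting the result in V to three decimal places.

Ce⁴⁺/Ce³⁺ is the cathode (higher E°), Ni²⁺/Ni the anode: E°cell = +1.58 − (-0.22) = +1.80 V, n = 2.
Overall: 2 Ce⁴⁺(aq) + Ni(s) → 2 Ce³⁺(aq) + Ni²⁺(aq)
Q = [Ce³⁺]^2·[Ni²⁺] / ([Ce⁴⁺]^2); log Q = -3.850.
E = E° − (0.0592/n) log Q = +1.80 − (0.0592/2)(-3.850) = +1.914 V.

+1.914 V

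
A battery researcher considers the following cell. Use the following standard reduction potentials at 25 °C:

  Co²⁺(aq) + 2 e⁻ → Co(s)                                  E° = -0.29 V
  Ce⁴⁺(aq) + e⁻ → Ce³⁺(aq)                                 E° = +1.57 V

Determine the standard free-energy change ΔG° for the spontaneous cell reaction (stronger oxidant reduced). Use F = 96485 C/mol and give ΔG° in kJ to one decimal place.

-358.9 kJ

Ce⁴⁺/Ce³⁺ (E° = +1.57 V) is the cathode; Co²⁺/Co (E° = -0.29 V) is the anode, so E°cell = +1.86 V.
Balancing electrons gives n = 2 (lcm of 1 and 2).
ΔG° = −nFE° = −(2)(96485)(+1.86) = -358,924 J = -358.9 kJ.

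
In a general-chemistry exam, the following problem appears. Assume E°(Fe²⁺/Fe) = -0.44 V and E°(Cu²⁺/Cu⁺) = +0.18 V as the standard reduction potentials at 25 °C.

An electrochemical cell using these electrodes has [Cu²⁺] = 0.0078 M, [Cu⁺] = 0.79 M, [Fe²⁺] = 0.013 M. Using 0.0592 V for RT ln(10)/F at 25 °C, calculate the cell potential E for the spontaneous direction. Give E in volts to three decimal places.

Cu²⁺/Cu⁺ is the cathode (higher E°), Fe²⁺/Fe the anode: E°cell = +0.18 − (-0.44) = +0.62 V, n = 2.
Overall: 2 Cu²⁺(aq) + Fe(s) → 2 Cu⁺(aq) + Fe²⁺(aq)
Q = [Cu⁺]^2·[Fe²⁺] / ([Cu²⁺]^2); log Q = 2.125.
E = E° − (0.0592/n) log Q = +0.62 − (0.0592/2)(2.125) = +0.557 V.

+0.557 V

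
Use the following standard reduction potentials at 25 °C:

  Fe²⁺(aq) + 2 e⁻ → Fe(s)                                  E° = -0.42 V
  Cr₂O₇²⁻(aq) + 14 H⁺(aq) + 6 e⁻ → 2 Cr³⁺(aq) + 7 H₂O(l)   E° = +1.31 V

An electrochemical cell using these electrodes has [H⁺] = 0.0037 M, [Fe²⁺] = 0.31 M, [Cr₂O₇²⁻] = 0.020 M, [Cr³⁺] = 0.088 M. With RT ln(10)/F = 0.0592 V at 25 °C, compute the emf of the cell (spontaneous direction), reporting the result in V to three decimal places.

Cr₂O₇²⁻/Cr³⁺ is the cathode (higher E°), Fe²⁺/Fe the anode: E°cell = +1.31 − (-0.42) = +1.73 V, n = 6.
Overall: Cr₂O₇²⁻(aq) + 14 H⁺(aq) + 3 Fe(s) → 2 Cr³⁺(aq) + 7 H₂O(l) + 3 Fe²⁺(aq)
Q = [Cr³⁺]^2·[Fe²⁺]^3 / ([Cr₂O₇²⁻]·[H⁺]^14); log Q = 32.107.
E = E° − (0.0592/n) log Q = +1.73 − (0.0592/6)(32.107) = +1.413 V.

+1.413 V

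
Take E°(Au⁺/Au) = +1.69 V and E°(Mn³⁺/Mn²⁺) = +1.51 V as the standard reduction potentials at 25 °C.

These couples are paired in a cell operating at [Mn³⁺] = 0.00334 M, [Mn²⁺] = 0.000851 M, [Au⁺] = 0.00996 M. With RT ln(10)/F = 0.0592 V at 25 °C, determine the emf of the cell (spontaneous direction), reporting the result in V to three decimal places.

+0.026 V

Au⁺/Au is the cathode (higher E°), Mn³⁺/Mn²⁺ the anode: E°cell = +1.69 − (+1.51) = +0.18 V, n = 1.
Overall: Au⁺(aq) + Mn²⁺(aq) → Au(s) + Mn³⁺(aq)
Q = [Mn³⁺] / ([Au⁺]·[Mn²⁺]); log Q = 2.596.
E = E° − (0.0592/n) log Q = +0.18 − (0.0592/1)(2.596) = +0.026 V.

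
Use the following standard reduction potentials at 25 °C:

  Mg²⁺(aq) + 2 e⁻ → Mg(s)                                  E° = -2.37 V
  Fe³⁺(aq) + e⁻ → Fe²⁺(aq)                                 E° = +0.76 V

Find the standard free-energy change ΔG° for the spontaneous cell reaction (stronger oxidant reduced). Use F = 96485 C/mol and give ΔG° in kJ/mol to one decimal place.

-604.0 kJ/mol

Fe³⁺/Fe²⁺ (E° = +0.76 V) is the cathode; Mg²⁺/Mg (E° = -2.37 V) is the anode, so E°cell = +3.13 V.
Balancing electrons gives n = 2 (lcm of 1 and 2).
ΔG° = −nFE° = −(2)(96485)(+3.13) = -603,996 J = -604.0 kJ/mol.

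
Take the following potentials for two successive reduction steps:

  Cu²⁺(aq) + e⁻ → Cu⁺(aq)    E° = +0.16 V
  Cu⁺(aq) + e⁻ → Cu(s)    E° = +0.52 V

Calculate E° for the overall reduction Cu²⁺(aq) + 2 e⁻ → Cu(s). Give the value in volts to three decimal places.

+0.340 V

Since ΔG° = −nFE° is additive over sequential reductions, n₃E°₃ = n₁E°₁ + n₂E°₂.
E°₃ = (1×+0.16 + 1×+0.52) / 2 = (+0.680) / 2 = +0.340 V.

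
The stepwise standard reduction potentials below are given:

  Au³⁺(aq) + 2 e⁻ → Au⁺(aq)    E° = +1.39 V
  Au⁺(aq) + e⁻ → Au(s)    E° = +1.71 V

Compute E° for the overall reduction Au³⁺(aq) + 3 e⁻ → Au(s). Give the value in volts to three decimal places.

Since ΔG° = −nFE° is additive over sequential reductions, n₃E°₃ = n₁E°₁ + n₂E°₂.
E°₃ = (2×+1.39 + 1×+1.71) / 3 = (+4.490) / 3 = +1.497 V.
E° values themselves are not directly additive — weighting by electron count is essential.

+1.497 V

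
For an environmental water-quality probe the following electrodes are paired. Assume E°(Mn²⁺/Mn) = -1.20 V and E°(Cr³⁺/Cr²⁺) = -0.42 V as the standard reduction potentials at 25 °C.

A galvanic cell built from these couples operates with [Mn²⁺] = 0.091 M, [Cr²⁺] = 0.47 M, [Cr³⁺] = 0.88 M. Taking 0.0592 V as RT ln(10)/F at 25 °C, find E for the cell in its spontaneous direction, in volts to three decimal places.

+0.827 V

Cr³⁺/Cr²⁺ is the cathode (higher E°), Mn²⁺/Mn the anode: E°cell = -0.42 − (-1.20) = +0.78 V, n = 2.
Overall: 2 Cr³⁺(aq) + Mn(s) → 2 Cr²⁺(aq) + Mn²⁺(aq)
Q = [Cr²⁺]^2·[Mn²⁺] / ([Cr³⁺]^2); log Q = -1.586.
E = E° − (0.0592/n) log Q = +0.78 − (0.0592/2)(-1.586) = +0.827 V.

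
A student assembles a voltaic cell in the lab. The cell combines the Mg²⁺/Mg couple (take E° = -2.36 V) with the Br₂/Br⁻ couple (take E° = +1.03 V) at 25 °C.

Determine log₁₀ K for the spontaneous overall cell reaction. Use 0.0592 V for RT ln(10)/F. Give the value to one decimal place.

Cathode: Br₂/Br⁻; anode: Mg²⁺/Mg. E°cell = +3.39 V, n = 2.
log K = nE°cell / 0.0592 = (2)(+3.39) / 0.0592 = 114.5.

114.5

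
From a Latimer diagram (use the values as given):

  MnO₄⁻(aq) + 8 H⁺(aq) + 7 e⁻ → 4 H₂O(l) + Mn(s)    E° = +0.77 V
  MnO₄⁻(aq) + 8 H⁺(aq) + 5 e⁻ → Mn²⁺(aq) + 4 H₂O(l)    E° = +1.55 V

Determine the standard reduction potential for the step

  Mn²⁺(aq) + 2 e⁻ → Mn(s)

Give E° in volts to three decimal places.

Sequential free energies add, so n₃E°₃ = n₁E°₁ + n₂E°₂.
With n₃ = 7, and the known step contributing 5×(+1.55) V, the unknown satisfies 2·E° = 7×(+0.77) − 5×(+1.55) = -2.360.
E° = -2.360 / 2 = -1.180 V.

-1.180 V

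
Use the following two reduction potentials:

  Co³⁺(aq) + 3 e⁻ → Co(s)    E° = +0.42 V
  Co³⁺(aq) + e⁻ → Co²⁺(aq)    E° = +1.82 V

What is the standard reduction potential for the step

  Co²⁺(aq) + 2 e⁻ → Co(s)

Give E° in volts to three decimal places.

Sequential free energies add, so n₃E°₃ = n₁E°₁ + n₂E°₂.
With n₃ = 3, and the known step contributing 1×(+1.82) V, the unknown satisfies 2·E° = 3×(+0.42) − 1×(+1.82) = -0.560.
E° = -0.560 / 2 = -0.280 V.

-0.280 V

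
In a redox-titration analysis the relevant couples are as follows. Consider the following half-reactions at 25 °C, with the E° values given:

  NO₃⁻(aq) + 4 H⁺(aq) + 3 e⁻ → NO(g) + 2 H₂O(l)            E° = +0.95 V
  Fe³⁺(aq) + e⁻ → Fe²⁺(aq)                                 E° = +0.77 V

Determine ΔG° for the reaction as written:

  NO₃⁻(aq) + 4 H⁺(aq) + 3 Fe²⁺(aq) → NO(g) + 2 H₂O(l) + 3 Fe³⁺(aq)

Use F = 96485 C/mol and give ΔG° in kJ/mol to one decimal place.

As written, NO₃⁻/NO is reduced (cathode) and Fe³⁺/Fe²⁺ is oxidised (anode), so E°cell = (+0.95) − (+0.77) = +0.18 V.
Balancing electrons gives n = 3.
ΔG° = −nFE° = −(3)(96485)(+0.18) = -52,102 J = -52.1 kJ/mol.

-52.1 kJ/mol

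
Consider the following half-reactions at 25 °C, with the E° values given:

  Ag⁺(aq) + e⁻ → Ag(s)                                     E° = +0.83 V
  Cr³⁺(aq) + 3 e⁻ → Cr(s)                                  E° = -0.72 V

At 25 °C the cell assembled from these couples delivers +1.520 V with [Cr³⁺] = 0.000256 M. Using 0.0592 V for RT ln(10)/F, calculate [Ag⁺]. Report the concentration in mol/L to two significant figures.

0.020 M

Ag⁺/Ag is the cathode, Cr³⁺/Cr the anode: E°cell = +1.55 V, n = 3.
Overall reaction: 3 Ag⁺(aq) + Cr(s) → 3 Ag(s) + Cr³⁺(aq); Q = [Cr³⁺]^1/[Ag⁺]^3.
From E = E° − (0.0592/n) log Q: log Q = (E° − E)·n/0.0592 = (+1.55 − (+1.520))·3/0.0592 = 1.5203.
So 3·log[Ag⁺] = 1·log(0.000256) − log Q = -3.5918 − (1.5203) = -5.1121; log[Ag⁺] = -5.1121 / 3 = -1.7040; [Ag⁺] = 10^(-1.7040) ≈ 0.020 M.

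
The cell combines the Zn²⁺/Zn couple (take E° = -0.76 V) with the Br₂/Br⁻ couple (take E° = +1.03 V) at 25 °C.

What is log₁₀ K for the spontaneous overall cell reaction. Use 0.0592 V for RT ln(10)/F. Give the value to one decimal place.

60.5

Cathode: Br₂/Br⁻; anode: Zn²⁺/Zn. E°cell = +1.79 V, n = 2.
log K = nE°cell / 0.0592 = (2)(+1.79) / 0.0592 = 60.5.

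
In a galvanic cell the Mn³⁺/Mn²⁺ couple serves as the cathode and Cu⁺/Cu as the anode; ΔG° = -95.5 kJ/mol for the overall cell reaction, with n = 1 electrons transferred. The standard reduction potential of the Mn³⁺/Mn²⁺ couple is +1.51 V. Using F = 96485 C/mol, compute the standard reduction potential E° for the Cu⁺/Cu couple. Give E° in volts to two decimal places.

E°cell = −ΔG°/(nF) = −(-95.5×10³)/((1)(96485)) = +0.990 V.
Since Mn³⁺/Mn²⁺ is the cathode and Cu⁺/Cu the anode, E°cell = E°(Mn³⁺/Mn²⁺) − E°(Cu⁺/Cu).
So E°(Cu⁺/Cu) = E°(Mn³⁺/Mn²⁺) − E°cell = (+1.51) − (+0.990) = +0.52 V.

+0.52 V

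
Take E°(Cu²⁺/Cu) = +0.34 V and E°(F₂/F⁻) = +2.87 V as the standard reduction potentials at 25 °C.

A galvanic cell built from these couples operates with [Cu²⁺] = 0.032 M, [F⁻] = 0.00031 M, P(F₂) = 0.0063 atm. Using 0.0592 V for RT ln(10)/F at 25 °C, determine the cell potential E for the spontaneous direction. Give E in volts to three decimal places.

+2.717 V

F₂/F⁻ is the cathode (higher E°), Cu²⁺/Cu the anode: E°cell = +2.87 − (+0.34) = +2.53 V, n = 2.
Overall: F₂(g) + Cu(s) → 2 F⁻(aq) + Cu²⁺(aq)
Q = [F⁻]^2·[Cu²⁺] / (P(F₂)); log Q = -6.311.
E = E° − (0.0592/n) log Q = +2.53 − (0.0592/2)(-6.311) = +2.717 V.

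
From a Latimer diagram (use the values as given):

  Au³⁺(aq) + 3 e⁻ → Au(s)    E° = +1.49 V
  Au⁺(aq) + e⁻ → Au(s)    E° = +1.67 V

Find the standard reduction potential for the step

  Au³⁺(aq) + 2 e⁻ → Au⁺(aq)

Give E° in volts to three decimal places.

+1.400 V

Sequential free energies add, so n₃E°₃ = n₁E°₁ + n₂E°₂.
With n₃ = 3, and the known step contributing 1×(+1.67) V, the unknown satisfies 2·E° = 3×(+1.49) − 1×(+1.67) = +2.800.
E° = +2.800 / 2 = +1.400 V.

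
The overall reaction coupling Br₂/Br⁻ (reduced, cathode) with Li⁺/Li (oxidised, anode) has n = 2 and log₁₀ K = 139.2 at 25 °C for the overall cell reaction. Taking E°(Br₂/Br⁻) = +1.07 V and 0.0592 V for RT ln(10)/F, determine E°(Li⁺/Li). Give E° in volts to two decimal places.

E°cell = (0.0592/n)·log K = (0.0592/2)(139.2) = +4.120 V.
Since Br₂/Br⁻ is the cathode and Li⁺/Li the anode, E°cell = E°(Br₂/Br⁻) − E°(Li⁺/Li).
So E°(Li⁺/Li) = E°(Br₂/Br⁻) − E°cell = (+1.07) − (+4.120) = -3.05 V.

-3.05 V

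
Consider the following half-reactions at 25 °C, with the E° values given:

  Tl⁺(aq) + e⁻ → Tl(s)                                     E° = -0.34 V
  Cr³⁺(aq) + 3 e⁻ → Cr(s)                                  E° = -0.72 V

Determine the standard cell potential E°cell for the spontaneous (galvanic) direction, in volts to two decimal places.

The Tl⁺/Tl couple has the higher reduction potential, so it is the cathode; Cr³⁺/Cr is oxidised at the anode.
E°cell = E°(cathode) − E°(anode) = (-0.34) − (-0.72) = +0.38 V.

+0.38 V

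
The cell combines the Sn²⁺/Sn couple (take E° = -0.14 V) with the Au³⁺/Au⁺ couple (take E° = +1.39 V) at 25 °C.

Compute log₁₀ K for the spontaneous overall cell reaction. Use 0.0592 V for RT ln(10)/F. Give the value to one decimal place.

Cathode: Au³⁺/Au⁺; anode: Sn²⁺/Sn. E°cell = +1.53 V, n = 2.
log K = nE°cell / 0.0592 = (2)(+1.53) / 0.0592 = 51.7.

51.7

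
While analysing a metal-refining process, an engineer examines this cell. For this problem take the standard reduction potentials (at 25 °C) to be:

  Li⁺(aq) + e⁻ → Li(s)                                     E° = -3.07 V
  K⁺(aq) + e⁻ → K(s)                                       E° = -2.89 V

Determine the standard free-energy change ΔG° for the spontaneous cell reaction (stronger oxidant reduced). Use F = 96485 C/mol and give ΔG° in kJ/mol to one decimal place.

K⁺/K (E° = -2.89 V) is the cathode; Li⁺/Li (E° = -3.07 V) is the anode, so E°cell = +0.18 V.
Balancing electrons gives n = 1 (lcm of 1 and 1).
ΔG° = −nFE° = −(1)(96485)(+0.18) = -17,367 J = -17.4 kJ/mol.

-17.4 kJ/mol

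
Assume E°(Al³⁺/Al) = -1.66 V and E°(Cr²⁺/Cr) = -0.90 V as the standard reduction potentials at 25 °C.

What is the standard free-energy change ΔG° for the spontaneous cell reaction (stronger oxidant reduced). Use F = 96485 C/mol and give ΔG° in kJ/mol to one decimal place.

Cr²⁺/Cr (E° = -0.90 V) is the cathode; Al³⁺/Al (E° = -1.66 V) is the anode, so E°cell = +0.76 V.
Balancing electrons gives n = 6 (lcm of 2 and 3).
ΔG° = −nFE° = −(6)(96485)(+0.76) = -439,972 J = -440.0 kJ/mol.

-440.0 kJ/mol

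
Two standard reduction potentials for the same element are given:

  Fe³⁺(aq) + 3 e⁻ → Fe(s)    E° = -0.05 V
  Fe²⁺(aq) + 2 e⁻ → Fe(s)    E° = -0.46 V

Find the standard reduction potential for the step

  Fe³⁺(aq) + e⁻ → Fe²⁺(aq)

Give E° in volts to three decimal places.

Sequential free energies add, so n₃E°₃ = n₁E°₁ + n₂E°₂.
With n₃ = 3, and the known step contributing 2×(-0.46) V, the unknown satisfies 1·E° = 3×(-0.05) − 2×(-0.46) = +0.770.
E° = +0.770 / 1 = +0.770 V.

+0.770 V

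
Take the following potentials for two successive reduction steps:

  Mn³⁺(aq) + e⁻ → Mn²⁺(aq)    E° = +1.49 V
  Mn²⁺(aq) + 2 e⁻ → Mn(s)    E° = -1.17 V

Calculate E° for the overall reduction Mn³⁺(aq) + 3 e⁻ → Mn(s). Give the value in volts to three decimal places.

Since ΔG° = −nFE° is additive over sequential reductions, n₃E°₃ = n₁E°₁ + n₂E°₂.
E°₃ = (1×+1.49 + 2×-1.17) / 3 = (-0.850) / 3 = -0.283 V.
Simply averaging or adding the two E° values would be wrong; the electron-weighted sum is required.

-0.283 V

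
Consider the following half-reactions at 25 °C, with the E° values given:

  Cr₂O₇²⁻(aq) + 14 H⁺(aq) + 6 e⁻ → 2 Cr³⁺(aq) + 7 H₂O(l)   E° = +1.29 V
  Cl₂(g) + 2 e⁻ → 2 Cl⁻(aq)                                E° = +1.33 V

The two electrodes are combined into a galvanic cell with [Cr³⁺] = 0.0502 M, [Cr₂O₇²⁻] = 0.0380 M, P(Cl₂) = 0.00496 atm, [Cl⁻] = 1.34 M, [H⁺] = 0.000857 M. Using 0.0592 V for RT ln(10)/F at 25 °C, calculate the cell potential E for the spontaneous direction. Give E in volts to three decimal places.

Cl₂/Cl⁻ is the cathode (higher E°), Cr₂O₇²⁻/Cr³⁺ the anode: E°cell = +1.33 − (+1.29) = +0.04 V, n = 6.
Overall: 3 Cl₂(g) + 2 Cr³⁺(aq) + 7 H₂O(l) → 6 Cl⁻(aq) + Cr₂O₇²⁻(aq) + 14 H⁺(aq)
Q = [Cl⁻]^6·[Cr₂O₇²⁻]·[H⁺]^14 / (P(Cl₂)^3·[Cr³⁺]^2); log Q = -34.084.
E = E° − (0.0592/n) log Q = +0.04 − (0.0592/6)(-34.084) = +0.376 V.

+0.376 V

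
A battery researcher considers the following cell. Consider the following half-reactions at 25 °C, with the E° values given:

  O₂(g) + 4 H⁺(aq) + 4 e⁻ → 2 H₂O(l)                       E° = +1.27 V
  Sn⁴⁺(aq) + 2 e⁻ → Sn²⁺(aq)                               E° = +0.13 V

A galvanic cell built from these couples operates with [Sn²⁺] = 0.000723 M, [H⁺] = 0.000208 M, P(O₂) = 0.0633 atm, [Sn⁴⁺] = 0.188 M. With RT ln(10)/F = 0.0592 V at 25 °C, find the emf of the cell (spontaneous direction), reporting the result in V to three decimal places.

+0.833 V

O₂/H₂O is the cathode (higher E°), Sn⁴⁺/Sn²⁺ the anode: E°cell = +1.27 − (+0.13) = +1.14 V, n = 4.
Overall: O₂(g) + 4 H⁺(aq) + 2 Sn²⁺(aq) → 2 H₂O(l) + 2 Sn⁴⁺(aq)
Q = [Sn⁴⁺]^2 / (P(O₂)·[H⁺]^4·[Sn²⁺]^2); log Q = 20.756.
E = E° − (0.0592/n) log Q = +1.14 − (0.0592/4)(20.756) = +0.833 V.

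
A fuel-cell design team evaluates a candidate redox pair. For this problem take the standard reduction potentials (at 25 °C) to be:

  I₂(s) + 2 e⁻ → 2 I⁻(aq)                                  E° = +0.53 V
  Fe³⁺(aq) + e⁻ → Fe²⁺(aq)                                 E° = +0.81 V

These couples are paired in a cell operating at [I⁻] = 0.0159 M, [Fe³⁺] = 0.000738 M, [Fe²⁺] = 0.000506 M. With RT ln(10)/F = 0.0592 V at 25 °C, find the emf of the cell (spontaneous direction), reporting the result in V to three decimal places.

Fe³⁺/Fe²⁺ is the cathode (higher E°), I₂/I⁻ the anode: E°cell = +0.81 − (+0.53) = +0.28 V, n = 2.
Overall: 2 Fe³⁺(aq) + 2 I⁻(aq) → 2 Fe²⁺(aq) + I₂(s)
Q = [Fe²⁺]^2 / ([Fe³⁺]^2·[I⁻]^2); log Q = 3.269.
E = E° − (0.0592/n) log Q = +0.28 − (0.0592/2)(3.269) = +0.183 V.

+0.183 V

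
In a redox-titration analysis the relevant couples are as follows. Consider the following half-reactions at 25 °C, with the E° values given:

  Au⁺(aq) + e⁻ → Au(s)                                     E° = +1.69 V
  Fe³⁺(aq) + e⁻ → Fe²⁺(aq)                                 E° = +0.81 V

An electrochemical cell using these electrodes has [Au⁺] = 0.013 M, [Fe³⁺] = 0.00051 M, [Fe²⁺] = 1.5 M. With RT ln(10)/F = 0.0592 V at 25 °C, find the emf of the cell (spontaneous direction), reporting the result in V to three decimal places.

+0.974 V

Au⁺/Au is the cathode (higher E°), Fe³⁺/Fe²⁺ the anode: E°cell = +1.69 − (+0.81) = +0.88 V, n = 1.
Overall: Au⁺(aq) + Fe²⁺(aq) → Au(s) + Fe³⁺(aq)
Q = [Fe³⁺] / ([Au⁺]·[Fe²⁺]); log Q = -1.582.
E = E° − (0.0592/n) log Q = +0.88 − (0.0592/1)(-1.582) = +0.974 V.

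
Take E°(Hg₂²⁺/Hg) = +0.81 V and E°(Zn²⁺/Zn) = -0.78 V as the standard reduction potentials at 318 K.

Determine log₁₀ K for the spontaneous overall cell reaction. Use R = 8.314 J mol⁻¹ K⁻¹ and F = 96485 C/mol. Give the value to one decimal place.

50.4

Cathode: Hg₂²⁺/Hg; anode: Zn²⁺/Zn. E°cell = (+0.81) − (-0.78) = +1.59 V, with n = 2.
ΔG° = −nFE° = −RT ln K, so ln K = nFE°/(RT) = (2)(96485)(+1.59) / ((8.314)(318)) = 116.051.
log₁₀ K = 116.051 / ln 10 = 50.4.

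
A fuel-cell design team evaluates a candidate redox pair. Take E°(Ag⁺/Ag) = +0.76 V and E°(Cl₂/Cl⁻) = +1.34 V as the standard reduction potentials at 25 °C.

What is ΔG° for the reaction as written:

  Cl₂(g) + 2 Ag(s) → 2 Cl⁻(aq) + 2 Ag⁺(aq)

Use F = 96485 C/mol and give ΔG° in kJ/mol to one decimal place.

As written, Cl₂/Cl⁻ is reduced (cathode) and Ag⁺/Ag is oxidised (anode), so E°cell = (+1.34) − (+0.76) = +0.58 V.
Balancing electrons gives n = 2.
ΔG° = −nFE° = −(2)(96485)(+0.58) = -111,923 J = -111.9 kJ/mol.

-111.9 kJ/mol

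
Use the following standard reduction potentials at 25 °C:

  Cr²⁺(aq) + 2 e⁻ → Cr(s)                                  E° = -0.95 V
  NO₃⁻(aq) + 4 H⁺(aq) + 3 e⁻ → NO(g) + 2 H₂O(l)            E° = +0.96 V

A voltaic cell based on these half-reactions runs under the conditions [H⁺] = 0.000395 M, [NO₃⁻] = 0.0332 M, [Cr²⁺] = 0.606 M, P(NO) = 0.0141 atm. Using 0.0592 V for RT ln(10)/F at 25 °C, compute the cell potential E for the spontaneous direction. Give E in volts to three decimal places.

NO₃⁻/NO is the cathode (higher E°), Cr²⁺/Cr the anode: E°cell = +0.96 − (-0.95) = +1.91 V, n = 6.
Overall: 2 NO₃⁻(aq) + 8 H⁺(aq) + 3 Cr(s) → 2 NO(g) + 4 H₂O(l) + 3 Cr²⁺(aq)
Q = P(NO)^2·[Cr²⁺]^3 / ([NO₃⁻]^2·[H⁺]^8); log Q = 25.831.
E = E° − (0.0592/n) log Q = +1.91 − (0.0592/6)(25.831) = +1.655 V.

+1.655 V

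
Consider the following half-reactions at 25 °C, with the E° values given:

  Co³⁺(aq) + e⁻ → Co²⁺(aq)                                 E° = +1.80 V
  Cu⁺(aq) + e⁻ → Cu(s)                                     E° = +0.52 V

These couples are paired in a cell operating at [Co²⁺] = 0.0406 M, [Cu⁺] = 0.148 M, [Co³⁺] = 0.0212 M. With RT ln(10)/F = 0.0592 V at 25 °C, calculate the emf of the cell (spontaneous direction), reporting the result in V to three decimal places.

Co³⁺/Co²⁺ is the cathode (higher E°), Cu⁺/Cu the anode: E°cell = +1.80 − (+0.52) = +1.28 V, n = 1.
Overall: Co³⁺(aq) + Cu(s) → Co²⁺(aq) + Cu⁺(aq)
Q = [Co²⁺]·[Cu⁺] / ([Co³⁺]); log Q = -0.548.
E = E° − (0.0592/n) log Q = +1.28 − (0.0592/1)(-0.548) = +1.312 V.

+1.312 V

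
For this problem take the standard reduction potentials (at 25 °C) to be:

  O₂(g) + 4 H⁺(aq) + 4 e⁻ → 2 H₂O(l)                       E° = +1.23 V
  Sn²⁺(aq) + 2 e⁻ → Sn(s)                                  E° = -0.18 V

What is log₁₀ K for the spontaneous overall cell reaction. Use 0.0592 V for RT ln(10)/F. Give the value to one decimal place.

Cathode: O₂/H₂O; anode: Sn²⁺/Sn. E°cell = +1.41 V, n = 4.
log K = nE°cell / 0.0592 = (4)(+1.41) / 0.0592 = 95.3.

95.3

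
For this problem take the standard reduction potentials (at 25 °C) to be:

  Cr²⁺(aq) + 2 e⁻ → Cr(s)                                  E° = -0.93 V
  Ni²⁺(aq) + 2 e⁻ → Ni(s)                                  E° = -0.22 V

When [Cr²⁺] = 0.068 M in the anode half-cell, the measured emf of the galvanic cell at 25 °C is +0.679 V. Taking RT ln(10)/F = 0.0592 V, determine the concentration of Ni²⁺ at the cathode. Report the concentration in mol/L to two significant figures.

0.0061 M

Ni²⁺/Ni is the cathode, Cr²⁺/Cr the anode: E°cell = +0.71 V, n = 2.
Overall reaction: Ni²⁺(aq) + Cr(s) → Ni(s) + Cr²⁺(aq); Q = [Cr²⁺]^1/[Ni²⁺]^1.
From E = E° − (0.0592/n) log Q: log Q = (E° − E)·n/0.0592 = (+0.71 − (+0.679))·2/0.0592 = 1.0473.
So 1·log[Ni²⁺] = 1·log(0.068) − log Q = -1.1675 − (1.0473) = -2.2148; [Ni²⁺] = 10^(-2.2148) ≈ 0.0061 M.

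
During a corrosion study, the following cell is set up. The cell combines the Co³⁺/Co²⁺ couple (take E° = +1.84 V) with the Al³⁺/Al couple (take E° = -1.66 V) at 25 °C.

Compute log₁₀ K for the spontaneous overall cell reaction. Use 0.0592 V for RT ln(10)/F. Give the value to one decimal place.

Cathode: Co³⁺/Co²⁺; anode: Al³⁺/Al. E°cell = +3.50 V, n = 3.
log K = nE°cell / 0.0592 = (3)(+3.50) / 0.0592 = 177.4.

177.4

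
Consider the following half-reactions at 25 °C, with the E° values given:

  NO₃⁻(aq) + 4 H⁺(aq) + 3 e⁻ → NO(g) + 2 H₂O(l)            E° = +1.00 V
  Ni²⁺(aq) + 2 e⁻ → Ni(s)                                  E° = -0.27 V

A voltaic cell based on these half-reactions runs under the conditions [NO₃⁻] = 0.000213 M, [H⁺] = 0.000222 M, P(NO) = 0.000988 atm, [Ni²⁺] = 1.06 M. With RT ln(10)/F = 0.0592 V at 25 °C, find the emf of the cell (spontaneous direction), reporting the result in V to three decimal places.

NO₃⁻/NO is the cathode (higher E°), Ni²⁺/Ni the anode: E°cell = +1.00 − (-0.27) = +1.27 V, n = 6.
Overall: 2 NO₃⁻(aq) + 8 H⁺(aq) + 3 Ni(s) → 2 NO(g) + 4 H₂O(l) + 3 Ni²⁺(aq)
Q = P(NO)^2·[Ni²⁺]^3 / ([NO₃⁻]^2·[H⁺]^8); log Q = 30.638.
E = E° − (0.0592/n) log Q = +1.27 − (0.0592/6)(30.638) = +0.968 V.

+0.968 V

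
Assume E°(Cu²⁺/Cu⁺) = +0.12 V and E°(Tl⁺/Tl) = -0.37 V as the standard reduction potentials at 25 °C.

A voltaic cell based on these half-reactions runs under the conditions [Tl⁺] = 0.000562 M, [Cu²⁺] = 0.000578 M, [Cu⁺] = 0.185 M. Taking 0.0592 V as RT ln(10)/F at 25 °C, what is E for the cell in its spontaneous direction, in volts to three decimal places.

Cu²⁺/Cu⁺ is the cathode (higher E°), Tl⁺/Tl the anode: E°cell = +0.12 − (-0.37) = +0.49 V, n = 1.
Overall: Cu²⁺(aq) + Tl(s) → Cu⁺(aq) + Tl⁺(aq)
Q = [Cu⁺]·[Tl⁺] / ([Cu²⁺]); log Q = -0.745.
E = E° − (0.0592/n) log Q = +0.49 − (0.0592/1)(-0.745) = +0.534 V.

+0.534 V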